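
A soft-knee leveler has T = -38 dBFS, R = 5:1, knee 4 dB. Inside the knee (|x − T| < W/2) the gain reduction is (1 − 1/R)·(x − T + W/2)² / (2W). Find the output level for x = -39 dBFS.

-39.1 dBFS

x − T + W/2 = -39 − (-38) + 2 = 1.
GR = (1 − 1/5) × 1² / 8 = 0.8 × 1 / 8 = 0.1 dB.
Output = -39 − 0.1 = -39.1 dBFS.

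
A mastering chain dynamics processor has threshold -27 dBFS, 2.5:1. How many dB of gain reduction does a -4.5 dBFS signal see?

Overshoot = -4.5 − (-27) = 22.5 dB.
At 2.5:1, output sits 22.5/2.5 = 9 dB above threshold.
So the signal is attenuated by 22.5 − 9 = 13.5 dB.

13.5 dB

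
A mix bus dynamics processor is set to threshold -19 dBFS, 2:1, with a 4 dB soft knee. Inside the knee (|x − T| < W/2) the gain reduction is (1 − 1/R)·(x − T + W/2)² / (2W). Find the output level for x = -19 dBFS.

-19.25 dBFS

x − T + W/2 = -19 − (-19) + 2 = 2.
GR = (1 − 1/2) × 2² / 8 = 0.5 × 4 / 8 = 0.25 dB.
Output = -19 − 0.25 = -19.25 dBFS.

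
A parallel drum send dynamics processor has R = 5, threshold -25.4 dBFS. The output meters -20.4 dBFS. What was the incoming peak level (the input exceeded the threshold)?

-0.4 dBFS

That's 5 dB above the -25.4 dBFS threshold.
Before 5:1 compression the overshoot was 5 × 5 = 25 dB, so input = -25.4 + 25 = -0.4 dBFS.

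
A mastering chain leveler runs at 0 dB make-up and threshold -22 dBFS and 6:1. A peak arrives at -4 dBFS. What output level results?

Overshoot: -4 − (-22) = 18 dB.
The 18 dB excess becomes 3 dB after 6:1 reduction.
That puts the output at -19 dBFS.

-19 dBFS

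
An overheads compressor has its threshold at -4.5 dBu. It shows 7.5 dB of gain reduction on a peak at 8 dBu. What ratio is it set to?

2.5:1

Input overshoot = 8 − (-4.5) = 12.5 dB.
Output overshoot = 12.5 − 7.5 = 5 dB.
Ratio = input overshoot / output overshoot = 12.5 / 5 = 2.5.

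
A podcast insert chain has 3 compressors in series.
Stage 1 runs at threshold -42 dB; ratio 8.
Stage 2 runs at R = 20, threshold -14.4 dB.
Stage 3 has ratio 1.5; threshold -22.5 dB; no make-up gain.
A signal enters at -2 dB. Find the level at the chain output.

-37 dB

Stage 1: overshoot 40 dB → 40/8 = 5 dB → -37 dB.
Stage 2: below threshold (-37 ≤ -14.4); passes unchanged; output -37 dB.
Stage 3: -37 dB ≤ -22.5 dB, so stage 3 doesn't engage; output -37 dB.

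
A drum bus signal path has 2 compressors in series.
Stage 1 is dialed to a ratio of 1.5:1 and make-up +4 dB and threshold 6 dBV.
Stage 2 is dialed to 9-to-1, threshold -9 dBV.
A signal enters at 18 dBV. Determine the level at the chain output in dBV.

Stage 1: overshoot 12 dB → 12/1.5 = 8 dB → 14 dBV; +4 dB make-up → 18 dBV.
Stage 2: 18 dBV is 27 dB over -9 dBV; at 9:1 that becomes 3 dB over, giving -6 dBV.

-6 dBV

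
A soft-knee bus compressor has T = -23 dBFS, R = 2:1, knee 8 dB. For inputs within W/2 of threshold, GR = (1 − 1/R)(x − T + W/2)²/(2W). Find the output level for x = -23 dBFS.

x − T + W/2 = -23 − (-23) + 4 = 4.
GR = (1 − 1/2) × 4² / 16 = 0.5 × 16 / 16 = 0.5 dB.
Output = -23 − 0.5 = -23.5 dBFS.

-23.5 dBFS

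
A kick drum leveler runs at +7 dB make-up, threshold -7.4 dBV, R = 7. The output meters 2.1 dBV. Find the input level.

Stripping the +7 dB make-up gives -4.9 dBV at the gain stage.
The compressed level sits -4.9 − (-7.4) = 2.5 dB over threshold.
Undo the ratio: input overshoot = 2.5 × 7 = 17.5 dB, giving input = 10.1 dBV.

10.1 dBV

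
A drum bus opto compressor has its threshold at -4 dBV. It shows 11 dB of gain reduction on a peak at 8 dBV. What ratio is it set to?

Input overshoot = 8 − (-4) = 12 dB.
Output overshoot = 12 − 11 = 1 dB.
Ratio = input overshoot / output overshoot = 12 / 1 = 12.

12:1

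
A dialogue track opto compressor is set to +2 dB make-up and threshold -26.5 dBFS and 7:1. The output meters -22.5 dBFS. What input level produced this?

-12.5 dBFS

Before make-up, the level was -22.5 − 2 = -24.5 dBFS.
The compressed level sits -24.5 − (-26.5) = 2 dB over threshold.
Input overshoot = R × output overshoot = 14 dB → input = -26.5 + 14 = -12.5 dBFS.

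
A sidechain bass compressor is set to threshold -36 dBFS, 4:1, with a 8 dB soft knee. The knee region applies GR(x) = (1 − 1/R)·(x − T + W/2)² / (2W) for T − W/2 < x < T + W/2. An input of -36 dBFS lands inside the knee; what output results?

x − T + W/2 = -36 − (-36) + 4 = 4.
GR = (1 − 1/4) × 4² / 16 = 0.75 × 16 / 16 = 0.75 dB.
Output = -36 − 0.75 = -36.75 dBFS.

-36.75 dBFS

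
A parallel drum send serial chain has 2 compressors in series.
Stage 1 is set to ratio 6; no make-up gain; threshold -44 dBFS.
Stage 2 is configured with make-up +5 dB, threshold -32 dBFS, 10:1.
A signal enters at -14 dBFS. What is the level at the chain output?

-34 dBFS

Stage 1: -14 dBFS is 30 dB over -44 dBFS; at 6:1 that becomes 5 dB over, giving -39 dBFS.
Stage 2: -39 dBFS is at or below the -32 dBFS threshold — no compression; make-up brings it to -34 dBFS.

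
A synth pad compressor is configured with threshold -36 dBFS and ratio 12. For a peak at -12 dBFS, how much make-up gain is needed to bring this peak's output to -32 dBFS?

2 dB

The peak compresses to -36 + 24/12 = -34 dBFS.
To reach -32 dBFS requires -32 − (-34) = 2 dB of make-up.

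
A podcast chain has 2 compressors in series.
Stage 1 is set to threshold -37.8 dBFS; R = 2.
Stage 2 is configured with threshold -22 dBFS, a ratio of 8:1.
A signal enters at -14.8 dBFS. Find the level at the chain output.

-26.3 dBFS

Stage 1: overshoot 23 dB → 23/2 = 11.5 dB → -26.3 dBFS.
Stage 2: -26.3 dBFS is at or below the -22 dBFS threshold — no compression; output -26.3 dBFS.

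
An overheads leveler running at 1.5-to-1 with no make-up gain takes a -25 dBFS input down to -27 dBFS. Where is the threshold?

-31 dBFS

Gain reduction = -25 − (-27) = 2 dB; output overshoot = GR / (R − 1) = 2 / 0.5 = 4 dB.
Threshold = output − output overshoot = -27 − 4 = -31 dBFS.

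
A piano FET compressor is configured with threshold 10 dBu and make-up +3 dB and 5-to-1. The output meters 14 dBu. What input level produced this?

15 dBu

Stripping the +3 dB make-up gives 11 dBu at the gain stage.
The compressed level sits 11 − 10 = 1 dB over threshold.
Undo the ratio: input overshoot = 1 × 5 = 5 dB, giving input = 15 dBu.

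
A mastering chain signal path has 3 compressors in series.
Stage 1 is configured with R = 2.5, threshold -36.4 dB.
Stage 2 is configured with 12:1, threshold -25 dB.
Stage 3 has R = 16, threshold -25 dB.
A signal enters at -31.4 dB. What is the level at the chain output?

-34.4 dB

Stage 1: -31.4 dB is 5 dB over -36.4 dB; at 2.5:1 that becomes 2 dB over, giving -34.4 dB.
Stage 2: -34.4 dB is at or below the -25 dB threshold — no compression; output -34.4 dB.
Stage 3: -34.4 dB ≤ -25 dB, so stage 3 doesn't engage; output -34.4 dB.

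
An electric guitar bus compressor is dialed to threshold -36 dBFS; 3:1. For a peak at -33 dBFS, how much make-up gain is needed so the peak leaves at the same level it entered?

The peak compresses to -36 + 3/3 = -35 dBFS.
To reach -33 dBFS requires -33 − (-35) = 2 dB of make-up.

2 dB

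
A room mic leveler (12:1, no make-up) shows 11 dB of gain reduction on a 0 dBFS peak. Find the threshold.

-12 dBFS

Input is 12 dB above T (since output overshoot × R = input overshoot: (-11 − T)·12 = 0 − T gives T = -12 dBFS).
Check: -12 + (0 − (-12))/12 = -12 + 1 = -11 dBFS. ✓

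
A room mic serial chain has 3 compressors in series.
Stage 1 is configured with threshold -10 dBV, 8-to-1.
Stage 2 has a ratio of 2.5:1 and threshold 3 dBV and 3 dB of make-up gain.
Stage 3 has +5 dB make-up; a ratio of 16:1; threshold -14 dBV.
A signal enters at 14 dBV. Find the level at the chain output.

-8.375 dBV

Stage 1: 14 dBV is 24 dB over -10 dBV; at 8:1 that becomes 3 dB over, giving -7 dBV.
Stage 2: below threshold (-7 ≤ 3); passes unchanged; make-up brings it to -4 dBV.
Stage 3: 10 dB above -14 dBV, reduced 16:1 to 0.625 dB above → -13.375 dBV; +5 dB make-up → -8.375 dBV.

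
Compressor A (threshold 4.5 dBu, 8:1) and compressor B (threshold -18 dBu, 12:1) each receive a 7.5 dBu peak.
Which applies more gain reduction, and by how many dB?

B, by 20.75 dB

A: GR = 3 − 3/8 = 2.625 dB.
B: GR = 25.5 − 25.5/12 = 23.375 dB.
B reduces 20.75 dB more.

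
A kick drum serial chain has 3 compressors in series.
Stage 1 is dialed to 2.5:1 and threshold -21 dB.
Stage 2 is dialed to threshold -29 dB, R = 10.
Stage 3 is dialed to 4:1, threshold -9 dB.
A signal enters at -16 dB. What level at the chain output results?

-28 dB

Stage 1: 5 dB above -21 dB, reduced 2.5:1 to 2 dB above → -19 dB.
Stage 2: 10 dB above -29 dB, reduced 10:1 to 1 dB above → -28 dB.
Stage 3: -28 dB is at or below the -9 dB threshold — no compression; output -28 dB.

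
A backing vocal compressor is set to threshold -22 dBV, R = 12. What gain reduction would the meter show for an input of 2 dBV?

Overshoot = 2 − (-22) = 24 dB.
After 12:1 compression the overshoot becomes 24/12 = 2 dB.
GR = overshoot in − overshoot out = 24 − 2 = 22 dB.

22 dB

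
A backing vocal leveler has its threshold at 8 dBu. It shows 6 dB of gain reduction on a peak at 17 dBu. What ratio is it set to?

Input overshoot = 17 − 8 = 9 dB.
Output overshoot = 9 − 6 = 3 dB.
Ratio = input overshoot / output overshoot = 9 / 3 = 3.

3:1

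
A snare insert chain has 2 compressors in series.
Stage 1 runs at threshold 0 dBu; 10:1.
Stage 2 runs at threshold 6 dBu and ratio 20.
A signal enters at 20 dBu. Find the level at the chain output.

2 dBu

Stage 1: overshoot 20 dB → 20/10 = 2 dB → 2 dBu.
Stage 2: 2 dBu ≤ 6 dBu, so stage 2 doesn't engage; output 2 dBu.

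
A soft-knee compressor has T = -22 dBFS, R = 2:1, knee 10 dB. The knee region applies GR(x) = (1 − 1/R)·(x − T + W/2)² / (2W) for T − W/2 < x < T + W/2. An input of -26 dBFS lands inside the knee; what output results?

x − T + W/2 = -26 − (-22) + 5 = 1.
GR = (1 − 1/2) × 1² / 20 = 0.5 × 1 / 20 = 0.025 dB.
Output = -26 − 0.025 = -26.025 dBFS.

-26.025 dBFS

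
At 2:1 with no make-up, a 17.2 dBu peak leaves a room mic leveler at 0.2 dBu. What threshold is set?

Let T be the threshold. Output overshoot = (input overshoot)/R, so 0.2 − T = (17.2 − T)/2.
2·(0.2 − T) = 17.2 − T → 1·T = 0.4 − 17.2 = -16.8.
T = -16.8/1 = -16.8 dBu.

-16.8 dBu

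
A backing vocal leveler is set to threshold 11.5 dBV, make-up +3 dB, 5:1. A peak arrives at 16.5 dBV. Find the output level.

15.5 dBV

16.5 dBV sits 5 dB over threshold.
At 5:1 the overshoot is divided by 5, leaving 1 dB above threshold.
So the level is 11.5 + 1 = 12.5 dBV; make-up adds 3 dB, giving 15.5 dBV.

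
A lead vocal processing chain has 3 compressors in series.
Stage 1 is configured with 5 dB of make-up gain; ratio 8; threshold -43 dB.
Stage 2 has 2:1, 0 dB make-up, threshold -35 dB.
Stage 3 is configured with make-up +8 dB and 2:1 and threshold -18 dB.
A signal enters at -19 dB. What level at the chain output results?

-27 dB

Stage 1: -19 dB is 24 dB over -43 dB; at 8:1 that becomes 3 dB over, giving -40 dB; +5 dB make-up → -35 dB.
Stage 2: -35 dB is at or below the -35 dB threshold — no compression; output -35 dB.
Stage 3: -35 dB ≤ -18 dB, so stage 3 doesn't engage; make-up brings it to -27 dB.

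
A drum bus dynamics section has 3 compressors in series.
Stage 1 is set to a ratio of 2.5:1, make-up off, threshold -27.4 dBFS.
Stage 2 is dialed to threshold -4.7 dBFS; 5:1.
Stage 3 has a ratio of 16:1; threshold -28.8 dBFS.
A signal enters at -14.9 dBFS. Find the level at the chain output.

-28.4 dBFS

Stage 1: -14.9 dBFS is 12.5 dB over -27.4 dBFS; at 2.5:1 that becomes 5 dB over, giving -22.4 dBFS.
Stage 2: below threshold (-22.4 ≤ -4.7); passes unchanged; output -22.4 dBFS.
Stage 3: 6.4 dB above -28.8 dBFS, reduced 16:1 to 0.4 dB above → -28.4 dBFS.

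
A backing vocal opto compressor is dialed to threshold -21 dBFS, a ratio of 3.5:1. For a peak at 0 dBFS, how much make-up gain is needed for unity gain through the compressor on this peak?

15 dB

Without make-up, output = threshold + overshoot/3.5 = -21 + 6 = -15 dBFS.
Gap to target: 15 dB.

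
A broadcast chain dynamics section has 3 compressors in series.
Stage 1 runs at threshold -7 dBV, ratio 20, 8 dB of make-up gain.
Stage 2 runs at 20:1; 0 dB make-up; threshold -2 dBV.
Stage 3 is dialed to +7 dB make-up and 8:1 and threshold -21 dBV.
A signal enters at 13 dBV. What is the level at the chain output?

-11.6 dBV

Stage 1: 20 dB above -7 dBV, reduced 20:1 to 1 dB above → -6 dBV; +8 dB make-up → 2 dBV.
Stage 2: overshoot 4 dB → 4/20 = 0.2 dB → -1.8 dBV.
Stage 3: -1.8 dBV is 19.2 dB over -21 dBV; at 8:1 that becomes 2.4 dB over, giving -18.6 dBV; +7 dB make-up → -11.6 dBV.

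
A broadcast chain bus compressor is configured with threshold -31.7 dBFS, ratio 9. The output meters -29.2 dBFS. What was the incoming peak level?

That's 2.5 dB above the -31.7 dBFS threshold.
Input overshoot = R × output overshoot = 22.5 dB → input = -31.7 + 22.5 = -9.2 dBFS.

-9.2 dBFS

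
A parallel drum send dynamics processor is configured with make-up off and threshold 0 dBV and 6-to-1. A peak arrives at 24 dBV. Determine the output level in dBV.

4 dBV

24 dBV sits 24 dB over threshold.
At 6:1 the overshoot is divided by 6, leaving 4 dB above threshold.
That puts the output at 4 dBV.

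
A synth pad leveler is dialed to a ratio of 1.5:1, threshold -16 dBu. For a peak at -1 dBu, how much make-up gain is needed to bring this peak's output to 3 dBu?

9 dB

The peak compresses to -16 + 15/1.5 = -6 dBu.
To reach 3 dBu requires 3 − (-6) = 9 dB of make-up.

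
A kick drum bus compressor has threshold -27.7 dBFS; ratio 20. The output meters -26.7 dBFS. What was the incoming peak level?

-7.7 dBFS

The compressed level sits -26.7 − (-27.7) = 1 dB over threshold.
Undo the ratio: input overshoot = 1 × 20 = 20 dB, giving input = -7.7 dBFS.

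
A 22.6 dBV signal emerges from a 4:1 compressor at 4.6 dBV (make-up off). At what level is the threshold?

Input is 24 dB above T (since output overshoot × R = input overshoot: (4.6 − T)·4 = 22.6 − T gives T = -1.4 dBV).
Check: -1.4 + (22.6 − (-1.4))/4 = -1.4 + 6 = 4.6 dBV. ✓

-1.4 dBV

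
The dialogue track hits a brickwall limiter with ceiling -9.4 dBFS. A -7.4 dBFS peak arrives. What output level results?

-9.4 dBFS

A brickwall limiter is an ∞:1 compressor: any input above the ceiling is clamped to -9.4 dBFS.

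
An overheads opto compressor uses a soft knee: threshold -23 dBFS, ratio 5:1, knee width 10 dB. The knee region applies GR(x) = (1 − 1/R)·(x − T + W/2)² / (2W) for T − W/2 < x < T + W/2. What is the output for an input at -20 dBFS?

x − T + W/2 = -20 − (-23) + 5 = 8.
GR = (1 − 1/5) × 8² / 20 = 0.8 × 64 / 20 = 2.56 dB.
Output = -20 − 2.56 = -22.56 dBFS.

-22.56 dBFS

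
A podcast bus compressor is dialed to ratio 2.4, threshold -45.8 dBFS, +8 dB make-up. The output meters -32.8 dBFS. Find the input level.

Before make-up, the level was -32.8 − 8 = -40.8 dBFS.
Post-compression overshoot = -40.8 − (-45.8) = 5 dB.
Input overshoot = R × output overshoot = 12 dB → input = -45.8 + 12 = -33.8 dBFS.

-33.8 dBFS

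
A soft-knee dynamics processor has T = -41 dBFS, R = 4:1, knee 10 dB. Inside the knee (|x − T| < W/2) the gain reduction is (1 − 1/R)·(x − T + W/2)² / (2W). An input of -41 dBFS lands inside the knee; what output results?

-41.9375 dBFS

x − T + W/2 = -41 − (-41) + 5 = 5.
GR = (1 − 1/4) × 5² / 20 = 0.75 × 25 / 20 = 0.9375 dB.
Output = -41 − 0.9375 = -41.9375 dBFS.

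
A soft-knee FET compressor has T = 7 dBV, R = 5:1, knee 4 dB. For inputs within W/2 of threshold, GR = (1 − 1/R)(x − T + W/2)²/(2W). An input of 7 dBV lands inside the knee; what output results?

6.6 dBV

x − T + W/2 = 7 − 7 + 2 = 2.
GR = (1 − 1/5) × 2² / 8 = 0.8 × 4 / 8 = 0.4 dB.
Output = 7 − 0.4 = 6.6 dBV.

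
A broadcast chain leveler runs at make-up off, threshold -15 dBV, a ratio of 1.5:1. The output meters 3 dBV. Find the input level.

12 dBV

The compressed level sits 3 − (-15) = 18 dB over threshold.
Before 1.5:1 compression the overshoot was 18 × 1.5 = 27 dB, so input = -15 + 27 = 12 dBV.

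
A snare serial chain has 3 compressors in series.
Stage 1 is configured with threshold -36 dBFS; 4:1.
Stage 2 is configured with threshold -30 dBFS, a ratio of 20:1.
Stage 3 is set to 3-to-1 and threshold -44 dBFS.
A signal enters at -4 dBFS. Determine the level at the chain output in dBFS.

Stage 1: -4 dBFS is 32 dB over -36 dBFS; at 4:1 that becomes 8 dB over, giving -28 dBFS.
Stage 2: -28 dBFS is 2 dB over -30 dBFS; at 20:1 that becomes 0.1 dB over, giving -29.9 dBFS.
Stage 3: overshoot 14.1 dB → 14.1/3 = 4.7 dB → -39.3 dBFS.

-39.3 dBFS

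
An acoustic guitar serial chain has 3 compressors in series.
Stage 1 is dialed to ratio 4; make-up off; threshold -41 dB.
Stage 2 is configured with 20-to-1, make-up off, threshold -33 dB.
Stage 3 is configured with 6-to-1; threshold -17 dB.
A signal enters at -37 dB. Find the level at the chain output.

Stage 1: -37 dB is 4 dB over -41 dB; at 4:1 that becomes 1 dB over, giving -40 dB.
Stage 2: -40 dB is at or below the -33 dB threshold — no compression; output -40 dB.
Stage 3: -40 dB ≤ -17 dB, so stage 3 doesn't engage; output -40 dB.

-40 dB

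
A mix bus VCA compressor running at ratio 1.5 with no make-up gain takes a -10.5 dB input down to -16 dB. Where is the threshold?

Let T be the threshold. Output overshoot = (input overshoot)/R, so -16 − T = (-10.5 − T)/1.5.
1.5·(-16 − T) = -10.5 − T → 0.5·T = -24 − (-10.5) = -13.5.
T = -13.5/0.5 = -27 dB.

-27 dB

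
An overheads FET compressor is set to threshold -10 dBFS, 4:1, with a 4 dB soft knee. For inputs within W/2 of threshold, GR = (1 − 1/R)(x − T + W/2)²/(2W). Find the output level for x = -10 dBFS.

x − T + W/2 = -10 − (-10) + 2 = 2.
GR = (1 − 1/4) × 2² / 8 = 0.75 × 4 / 8 = 0.375 dB.
Output = -10 − 0.375 = -10.375 dBFS.

-10.375 dBFS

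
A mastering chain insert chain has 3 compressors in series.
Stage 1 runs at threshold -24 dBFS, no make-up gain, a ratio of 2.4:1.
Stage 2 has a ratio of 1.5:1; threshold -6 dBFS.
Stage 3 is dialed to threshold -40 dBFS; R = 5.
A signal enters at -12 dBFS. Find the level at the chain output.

-35.8 dBFS

Stage 1: -12 dBFS is 12 dB over -24 dBFS; at 2.4:1 that becomes 5 dB over, giving -19 dBFS.
Stage 2: -19 dBFS is at or below the -6 dBFS threshold — no compression; output -19 dBFS.
Stage 3: -19 dBFS is 21 dB over -40 dBFS; at 5:1 that becomes 4.2 dB over, giving -35.8 dBFS.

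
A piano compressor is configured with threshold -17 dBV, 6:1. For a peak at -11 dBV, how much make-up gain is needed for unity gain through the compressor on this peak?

5 dB

Without make-up, output = threshold + overshoot/6 = -17 + 1 = -16 dBV.
Gap to target: 5 dB.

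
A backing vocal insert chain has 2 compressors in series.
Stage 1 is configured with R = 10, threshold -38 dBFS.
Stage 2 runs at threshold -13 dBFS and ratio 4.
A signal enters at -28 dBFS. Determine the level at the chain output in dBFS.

-37 dBFS

Stage 1: 10 dB above -38 dBFS, reduced 10:1 to 1 dB above → -37 dBFS.
Stage 2: below threshold (-37 ≤ -13); passes unchanged; output -37 dBFS.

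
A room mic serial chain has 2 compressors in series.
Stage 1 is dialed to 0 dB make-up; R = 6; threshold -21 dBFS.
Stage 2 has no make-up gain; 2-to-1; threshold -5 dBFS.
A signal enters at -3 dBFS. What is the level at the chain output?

Stage 1: overshoot 18 dB → 18/6 = 3 dB → -18 dBFS.
Stage 2: -18 dBFS ≤ -5 dBFS, so stage 2 doesn't engage; output -18 dBFS.

-18 dBFS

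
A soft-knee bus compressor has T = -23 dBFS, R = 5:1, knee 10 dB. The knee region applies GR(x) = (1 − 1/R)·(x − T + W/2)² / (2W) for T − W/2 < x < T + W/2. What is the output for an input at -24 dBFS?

x − T + W/2 = -24 − (-23) + 5 = 4.
GR = (1 − 1/5) × 4² / 20 = 0.8 × 16 / 20 = 0.64 dB.
Output = -24 − 0.64 = -24.64 dBFS.

-24.64 dBFS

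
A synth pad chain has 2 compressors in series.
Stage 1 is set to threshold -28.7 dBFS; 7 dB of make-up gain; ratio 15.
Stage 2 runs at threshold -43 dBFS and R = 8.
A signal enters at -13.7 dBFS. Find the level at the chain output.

Stage 1: -13.7 dBFS is 15 dB over -28.7 dBFS; at 15:1 that becomes 1 dB over, giving -27.7 dBFS; +7 dB make-up → -20.7 dBFS.
Stage 2: 22.3 dB above -43 dBFS, reduced 8:1 to 2.7875 dB above → -40.2125 dBFS.

-40.2125 dBFS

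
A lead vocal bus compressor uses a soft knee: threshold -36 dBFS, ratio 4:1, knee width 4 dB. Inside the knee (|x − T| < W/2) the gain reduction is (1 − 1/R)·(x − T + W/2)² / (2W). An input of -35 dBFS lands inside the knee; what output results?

-35.84375 dBFS

x − T + W/2 = -35 − (-36) + 2 = 3.
GR = (1 − 1/4) × 3² / 8 = 0.75 × 9 / 8 = 0.84375 dB.
Output = -35 − 0.84375 = -35.84375 dBFS.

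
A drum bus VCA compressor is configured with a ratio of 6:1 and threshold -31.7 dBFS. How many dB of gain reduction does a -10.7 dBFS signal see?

-10.7 dBFS exceeds the threshold by 21 dB.
After 6:1 compression the overshoot becomes 21/6 = 3.5 dB.
GR = overshoot in − overshoot out = 21 − 3.5 = 17.5 dB.

17.5 dB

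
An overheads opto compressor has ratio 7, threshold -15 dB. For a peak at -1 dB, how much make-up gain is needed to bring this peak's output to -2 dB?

The peak compresses to -15 + 14/7 = -13 dB.
To reach -2 dB requires -2 − (-13) = 11 dB of make-up.

11 dB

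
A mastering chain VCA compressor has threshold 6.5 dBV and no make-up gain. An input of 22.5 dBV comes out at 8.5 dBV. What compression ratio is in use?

8:1

Input overshoot = 22.5 − 6.5 = 16 dB; output overshoot = 8.5 − 6.5 = 2 dB.
Ratio = 16 / 2 = 8.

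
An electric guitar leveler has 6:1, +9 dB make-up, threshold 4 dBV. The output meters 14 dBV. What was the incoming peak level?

10 dBV

Remove make-up: 14 − 9 = 5 dBV.
That's 1 dB above the 4 dBV threshold.
Before 6:1 compression the overshoot was 1 × 6 = 6 dB, so input = 4 + 6 = 10 dBV.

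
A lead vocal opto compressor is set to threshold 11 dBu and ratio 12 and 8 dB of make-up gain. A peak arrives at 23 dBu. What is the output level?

20 dBu

23 dBu sits 12 dB over threshold.
The 12 dB excess becomes 1 dB after 12:1 reduction.
That puts the output at 12 dBu; make-up adds 8 dB, giving 20 dBu.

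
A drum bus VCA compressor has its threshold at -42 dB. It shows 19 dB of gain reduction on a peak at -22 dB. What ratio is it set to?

20:1

Input overshoot = -22 − (-42) = 20 dB.
Output overshoot = 20 − 19 = 1 dB.
Ratio = input overshoot / output overshoot = 20 / 1 = 20.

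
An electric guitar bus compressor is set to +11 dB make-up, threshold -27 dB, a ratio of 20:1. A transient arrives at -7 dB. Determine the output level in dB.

-15 dB

Overshoot: -7 − (-27) = 20 dB.
The 20 dB excess becomes 1 dB after 20:1 reduction.
So the level is -27 + 1 = -26 dB; make-up adds 11 dB, giving -15 dB.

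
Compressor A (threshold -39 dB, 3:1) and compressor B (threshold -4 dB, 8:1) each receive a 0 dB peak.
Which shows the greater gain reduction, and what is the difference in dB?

A, by 22.5 dB

A: GR = 39 − 39/3 = 26 dB.
B: GR = 4 − 4/8 = 3.5 dB.
Difference: 22.5 dB in favour of A.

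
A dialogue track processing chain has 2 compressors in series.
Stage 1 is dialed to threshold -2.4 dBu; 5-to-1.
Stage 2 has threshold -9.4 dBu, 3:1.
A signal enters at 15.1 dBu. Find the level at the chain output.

Stage 1: overshoot 17.5 dB → 17.5/5 = 3.5 dB → 1.1 dBu.
Stage 2: 10.5 dB above -9.4 dBu, reduced 3:1 to 3.5 dB above → -5.9 dBu.

-5.9 dBu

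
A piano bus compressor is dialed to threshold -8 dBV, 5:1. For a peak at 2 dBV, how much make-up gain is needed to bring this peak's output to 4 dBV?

10 dB

Without make-up, output = threshold + overshoot/5 = -8 + 2 = -6 dBV.
Gap to target: 10 dB.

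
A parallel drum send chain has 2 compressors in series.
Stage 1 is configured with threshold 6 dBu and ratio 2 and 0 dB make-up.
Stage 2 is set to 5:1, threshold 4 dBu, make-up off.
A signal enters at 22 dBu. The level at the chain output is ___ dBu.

Stage 1: overshoot 16 dB → 16/2 = 8 dB → 14 dBu.
Stage 2: 14 dBu is 10 dB over 4 dBu; at 5:1 that becomes 2 dB over, giving 6 dBu.

6 dBu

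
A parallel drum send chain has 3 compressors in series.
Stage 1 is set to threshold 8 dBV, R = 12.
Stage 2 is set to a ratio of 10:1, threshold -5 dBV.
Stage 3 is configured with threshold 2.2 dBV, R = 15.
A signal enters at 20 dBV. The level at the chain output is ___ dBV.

Stage 1: 20 dBV is 12 dB over 8 dBV; at 12:1 that becomes 1 dB over, giving 9 dBV.
Stage 2: overshoot 14 dB → 14/10 = 1.4 dB → -3.6 dBV.
Stage 3: -3.6 dBV ≤ 2.2 dBV, so stage 3 doesn't engage; output -3.6 dBV.

-3.6 dBV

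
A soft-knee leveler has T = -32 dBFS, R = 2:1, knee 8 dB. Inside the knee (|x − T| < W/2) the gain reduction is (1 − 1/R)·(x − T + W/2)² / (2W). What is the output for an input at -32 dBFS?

-32.5 dBFS

x − T + W/2 = -32 − (-32) + 4 = 4.
GR = (1 − 1/2) × 4² / 16 = 0.5 × 16 / 16 = 0.5 dB.
Output = -32 − 0.5 = -32.5 dBFS.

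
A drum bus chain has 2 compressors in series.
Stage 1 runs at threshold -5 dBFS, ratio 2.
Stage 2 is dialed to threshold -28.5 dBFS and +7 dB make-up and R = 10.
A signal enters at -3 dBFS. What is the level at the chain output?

-19.05 dBFS

Stage 1: 2 dB above -5 dBFS, reduced 2:1 to 1 dB above → -4 dBFS.
Stage 2: -4 dBFS is 24.5 dB over -28.5 dBFS; at 10:1 that becomes 2.45 dB over, giving -26.05 dBFS; +7 dB make-up → -19.05 dBFS.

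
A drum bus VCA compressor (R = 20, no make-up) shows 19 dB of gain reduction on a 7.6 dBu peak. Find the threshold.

-12.4 dBu

Input is 20 dB above T (since output overshoot × R = input overshoot: (-11.4 − T)·20 = 7.6 − T gives T = -12.4 dBu).
Check: -12.4 + (7.6 − (-12.4))/20 = -12.4 + 1 = -11.4 dBu. ✓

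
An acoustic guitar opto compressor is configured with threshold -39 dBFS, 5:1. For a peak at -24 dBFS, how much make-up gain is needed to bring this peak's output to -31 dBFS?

5 dB

Overshoot 15 dB → 15/5 = 3 dB after compression, so the compressed level is -39 + 3 = -36 dBFS.
Make-up = target − compressed = -31 − (-36) = 5 dB.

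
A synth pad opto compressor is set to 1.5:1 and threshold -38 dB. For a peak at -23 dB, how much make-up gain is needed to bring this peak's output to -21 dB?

7 dB

Overshoot 15 dB → 15/1.5 = 10 dB after compression, so the compressed level is -38 + 10 = -28 dB.
Make-up = target − compressed = -21 − (-28) = 7 dB.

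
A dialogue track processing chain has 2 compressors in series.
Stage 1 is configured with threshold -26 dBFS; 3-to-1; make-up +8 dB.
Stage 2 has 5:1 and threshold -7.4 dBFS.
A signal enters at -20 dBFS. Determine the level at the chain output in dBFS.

-16 dBFS

Stage 1: overshoot 6 dB → 6/3 = 2 dB → -24 dBFS; +8 dB make-up → -16 dBFS.
Stage 2: below threshold (-16 ≤ -7.4); passes unchanged; output -16 dBFS.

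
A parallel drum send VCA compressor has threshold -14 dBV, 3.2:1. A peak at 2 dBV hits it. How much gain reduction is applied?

11 dB

Overshoot = 2 − (-14) = 16 dB.
After 3.2:1 compression the overshoot becomes 16/3.2 = 5 dB.
GR = overshoot in − overshoot out = 16 − 5 = 11 dB.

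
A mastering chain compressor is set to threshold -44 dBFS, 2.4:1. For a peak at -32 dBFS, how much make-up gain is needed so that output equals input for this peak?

Overshoot 12 dB → 12/2.4 = 5 dB after compression, so the compressed level is -44 + 5 = -39 dBFS.
Make-up = target − compressed = -32 − (-39) = 7 dB.

7 dB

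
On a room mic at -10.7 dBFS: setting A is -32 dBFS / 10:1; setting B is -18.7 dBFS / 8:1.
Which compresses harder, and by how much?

A, by 12.17 dB

A: GR = 21.3 − 21.3/10 = 19.17 dB.
B: GR = 8 − 8/8 = 7 dB.
Difference: 12.17 dB in favour of A.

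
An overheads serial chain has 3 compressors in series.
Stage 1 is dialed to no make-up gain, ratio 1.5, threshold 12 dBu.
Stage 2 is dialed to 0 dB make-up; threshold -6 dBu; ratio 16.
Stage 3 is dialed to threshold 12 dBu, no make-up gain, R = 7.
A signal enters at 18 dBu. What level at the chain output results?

-4.625 dBu

Stage 1: 18 dBu is 6 dB over 12 dBu; at 1.5:1 that becomes 4 dB over, giving 16 dBu.
Stage 2: 16 dBu is 22 dB over -6 dBu; at 16:1 that becomes 1.375 dB over, giving -4.625 dBu.
Stage 3: -4.625 dBu ≤ 12 dBu, so stage 3 doesn't engage; output -4.625 dBu.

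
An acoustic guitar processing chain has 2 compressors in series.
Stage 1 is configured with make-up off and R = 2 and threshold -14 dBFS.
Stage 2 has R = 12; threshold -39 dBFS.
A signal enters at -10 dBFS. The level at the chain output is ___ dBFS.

Stage 1: 4 dB above -14 dBFS, reduced 2:1 to 2 dB above → -12 dBFS.
Stage 2: -12 dBFS is 27 dB over -39 dBFS; at 12:1 that becomes 2.25 dB over, giving -36.75 dBFS.

-36.75 dBFS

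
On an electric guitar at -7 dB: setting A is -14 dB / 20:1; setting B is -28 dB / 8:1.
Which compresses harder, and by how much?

A: 7 dB over, compressed to 0.35 dB over, so 6.65 dB of GR.
B: 21 dB over, compressed to 2.625 dB over, so 18.375 dB of GR.
B reduces 11.725 dB more.

B, by 11.725 dB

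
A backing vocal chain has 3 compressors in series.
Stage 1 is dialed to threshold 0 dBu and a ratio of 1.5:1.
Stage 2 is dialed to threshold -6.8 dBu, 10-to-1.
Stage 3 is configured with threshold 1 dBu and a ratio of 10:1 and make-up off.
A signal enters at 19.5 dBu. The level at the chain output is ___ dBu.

-4.82 dBu

Stage 1: overshoot 19.5 dB → 19.5/1.5 = 13 dB → 13 dBu.
Stage 2: 13 dBu is 19.8 dB over -6.8 dBu; at 10:1 that becomes 1.98 dB over, giving -4.82 dBu.
Stage 3: -4.82 dBu ≤ 1 dBu, so stage 3 doesn't engage; output -4.82 dBu.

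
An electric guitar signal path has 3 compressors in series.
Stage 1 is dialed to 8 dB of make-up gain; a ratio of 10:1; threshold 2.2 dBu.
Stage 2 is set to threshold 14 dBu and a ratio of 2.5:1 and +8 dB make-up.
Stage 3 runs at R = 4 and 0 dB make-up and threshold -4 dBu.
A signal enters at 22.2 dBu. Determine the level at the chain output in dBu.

2.05 dBu

Stage 1: overshoot 20 dB → 20/10 = 2 dB → 4.2 dBu; +8 dB make-up → 12.2 dBu.
Stage 2: 12.2 dBu ≤ 14 dBu, so stage 2 doesn't engage; make-up brings it to 20.2 dBu.
Stage 3: overshoot 24.2 dB → 24.2/4 = 6.05 dB → 2.05 dBu.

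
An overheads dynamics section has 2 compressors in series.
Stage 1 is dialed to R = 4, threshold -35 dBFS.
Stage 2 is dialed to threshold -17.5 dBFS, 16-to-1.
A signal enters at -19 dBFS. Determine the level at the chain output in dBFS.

Stage 1: overshoot 16 dB → 16/4 = 4 dB → -31 dBFS.
Stage 2: below threshold (-31 ≤ -17.5); passes unchanged; output -31 dBFS.

-31 dBFS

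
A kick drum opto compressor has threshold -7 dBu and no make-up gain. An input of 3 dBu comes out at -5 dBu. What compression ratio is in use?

Input overshoot = 3 − (-7) = 10 dB; output overshoot = -5 − (-7) = 2 dB.
Ratio = 10 / 2 = 5.

5:1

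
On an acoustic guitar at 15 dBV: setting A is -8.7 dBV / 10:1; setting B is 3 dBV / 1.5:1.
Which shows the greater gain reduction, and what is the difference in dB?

A, by 17.33 dB

A: overshoot 23.7 dB → output overshoot 2.37 dB → GR 21.33 dB.
B: overshoot 12 dB → output overshoot 8 dB → GR 4 dB.
A applies 17.33 dB more gain reduction.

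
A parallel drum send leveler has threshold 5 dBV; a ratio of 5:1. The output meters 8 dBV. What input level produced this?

Post-compression overshoot = 8 − 5 = 3 dB.
Input overshoot = R × output overshoot = 15 dB → input = 5 + 15 = 20 dBV.

20 dBV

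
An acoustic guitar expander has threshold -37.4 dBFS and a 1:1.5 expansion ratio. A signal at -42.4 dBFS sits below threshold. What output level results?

-44.9 dBFS

Below threshold, a 1:1.5 expander applies gain = (1.5−1)×(T − x) of attenuation.
(1.5−1) × 5 = 2.5 dB, so output = -42.4 − 2.5 = -44.9 dBFS.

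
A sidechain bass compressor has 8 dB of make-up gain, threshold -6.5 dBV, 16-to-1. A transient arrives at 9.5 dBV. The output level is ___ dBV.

2.5 dBV

Overshoot: 9.5 − (-6.5) = 16 dB.
At 16:1 the overshoot is divided by 16, leaving 1 dB above threshold.
That puts the output at -5.5 dBV; make-up adds 8 dB, giving 2.5 dBV.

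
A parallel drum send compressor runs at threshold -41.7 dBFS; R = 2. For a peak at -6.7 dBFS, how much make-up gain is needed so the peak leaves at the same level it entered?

17.5 dB

Without make-up, output = threshold + overshoot/2 = -41.7 + 17.5 = -24.2 dBFS.
Gap to target: 17.5 dB.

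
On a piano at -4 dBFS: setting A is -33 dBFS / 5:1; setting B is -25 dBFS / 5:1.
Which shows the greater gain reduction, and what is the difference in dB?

A: 29 dB over, compressed to 5.8 dB over, so 23.2 dB of GR.
B: 21 dB over, compressed to 4.2 dB over, so 16.8 dB of GR.
A reduces 6.4 dB more.

A, by 6.4 dB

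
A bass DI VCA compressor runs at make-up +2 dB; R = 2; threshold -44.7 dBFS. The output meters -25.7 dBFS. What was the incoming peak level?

-10.7 dBFS

Remove make-up: -25.7 − 2 = -27.7 dBFS.
The compressed level sits -27.7 − (-44.7) = 17 dB over threshold.
Input overshoot = R × output overshoot = 34 dB → input = -44.7 + 34 = -10.7 dBFS.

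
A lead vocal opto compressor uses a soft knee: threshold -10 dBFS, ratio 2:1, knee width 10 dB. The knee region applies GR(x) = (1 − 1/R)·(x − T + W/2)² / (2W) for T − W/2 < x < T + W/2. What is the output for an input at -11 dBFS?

-11.4 dBFS

x − T + W/2 = -11 − (-10) + 5 = 4.
GR = (1 − 1/2) × 4² / 20 = 0.5 × 16 / 20 = 0.4 dB.
Output = -11 − 0.4 = -11.4 dBFS.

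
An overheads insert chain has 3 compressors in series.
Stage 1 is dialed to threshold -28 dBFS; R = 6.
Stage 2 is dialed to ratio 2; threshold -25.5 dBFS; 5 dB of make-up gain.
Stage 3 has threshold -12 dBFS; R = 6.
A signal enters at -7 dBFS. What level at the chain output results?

-20 dBFS

Stage 1: 21 dB above -28 dBFS, reduced 6:1 to 3.5 dB above → -24.5 dBFS.
Stage 2: 1 dB above -25.5 dBFS, reduced 2:1 to 0.5 dB above → -25 dBFS; +5 dB make-up → -20 dBFS.
Stage 3: below threshold (-20 ≤ -12); passes unchanged; output -20 dBFS.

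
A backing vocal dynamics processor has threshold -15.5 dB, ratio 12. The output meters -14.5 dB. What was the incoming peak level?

-3.5 dB

Post-compression overshoot = -14.5 − (-15.5) = 1 dB.
Before 12:1 compression the overshoot was 1 × 12 = 12 dB, so input = -15.5 + 12 = -3.5 dB.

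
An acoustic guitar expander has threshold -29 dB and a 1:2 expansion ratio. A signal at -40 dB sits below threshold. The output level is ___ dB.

The input is 11 dB below the -29 dB threshold.
A 1:2 expander multiplies undershoot by 2: 11 × 2 = 22 dB below threshold.
Output = -29 − 22 = -51 dB.

-51 dB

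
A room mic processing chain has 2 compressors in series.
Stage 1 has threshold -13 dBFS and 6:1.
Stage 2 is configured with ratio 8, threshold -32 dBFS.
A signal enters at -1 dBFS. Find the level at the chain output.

-29.375 dBFS

Stage 1: 12 dB above -13 dBFS, reduced 6:1 to 2 dB above → -11 dBFS.
Stage 2: 21 dB above -32 dBFS, reduced 8:1 to 2.625 dB above → -29.375 dBFS.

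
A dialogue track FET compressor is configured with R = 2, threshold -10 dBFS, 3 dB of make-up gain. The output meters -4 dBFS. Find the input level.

Remove make-up: -4 − 3 = -7 dBFS.
Post-compression overshoot = -7 − (-10) = 3 dB.
Input overshoot = R × output overshoot = 6 dB → input = -10 + 6 = -4 dBFS.

-4 dBFS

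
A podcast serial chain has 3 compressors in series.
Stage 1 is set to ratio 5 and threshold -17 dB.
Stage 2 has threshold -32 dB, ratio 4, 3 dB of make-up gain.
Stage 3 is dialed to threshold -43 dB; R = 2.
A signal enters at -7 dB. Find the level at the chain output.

-33.875 dB

Stage 1: overshoot 10 dB → 10/5 = 2 dB → -15 dB.
Stage 2: overshoot 17 dB → 17/4 = 4.25 dB → -27.75 dB; +3 dB make-up → -24.75 dB.
Stage 3: 18.25 dB above -43 dB, reduced 2:1 to 9.125 dB above → -33.875 dB.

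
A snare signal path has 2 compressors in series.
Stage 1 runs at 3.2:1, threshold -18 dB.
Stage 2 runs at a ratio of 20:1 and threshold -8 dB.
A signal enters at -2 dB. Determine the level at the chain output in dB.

-13 dB

Stage 1: 16 dB above -18 dB, reduced 3.2:1 to 5 dB above → -13 dB.
Stage 2: -13 dB is at or below the -8 dB threshold — no compression; output -13 dB.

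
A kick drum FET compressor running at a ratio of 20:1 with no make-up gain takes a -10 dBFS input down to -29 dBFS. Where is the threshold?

-30 dBFS

Input is 20 dB above T (since output overshoot × R = input overshoot: (-29 − T)·20 = -10 − T gives T = -30 dBFS).
Check: -30 + (-10 − (-30))/20 = -30 + 1 = -29 dBFS. ✓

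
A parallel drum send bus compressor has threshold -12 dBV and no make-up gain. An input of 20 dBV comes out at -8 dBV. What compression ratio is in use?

8:1

Input overshoot = 20 − (-12) = 32 dB; output overshoot = -8 − (-12) = 4 dB.
Ratio = 32 / 4 = 8.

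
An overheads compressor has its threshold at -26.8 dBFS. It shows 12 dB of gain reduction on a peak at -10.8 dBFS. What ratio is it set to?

Input overshoot = -10.8 − (-26.8) = 16 dB.
Output overshoot = 16 − 12 = 4 dB.
Ratio = input overshoot / output overshoot = 16 / 4 = 4.

4:1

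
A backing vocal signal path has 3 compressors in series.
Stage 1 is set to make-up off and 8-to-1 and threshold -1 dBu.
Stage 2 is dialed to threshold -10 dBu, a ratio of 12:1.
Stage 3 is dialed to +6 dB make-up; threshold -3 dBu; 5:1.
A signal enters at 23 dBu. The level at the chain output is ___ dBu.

Stage 1: overshoot 24 dB → 24/8 = 3 dB → 2 dBu.
Stage 2: overshoot 12 dB → 12/12 = 1 dB → -9 dBu.
Stage 3: -9 dBu is at or below the -3 dBu threshold — no compression; make-up brings it to -3 dBu.

-3 dBu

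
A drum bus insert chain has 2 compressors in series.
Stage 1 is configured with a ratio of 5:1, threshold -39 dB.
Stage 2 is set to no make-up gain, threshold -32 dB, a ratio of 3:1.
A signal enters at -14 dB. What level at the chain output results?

Stage 1: 25 dB above -39 dB, reduced 5:1 to 5 dB above → -34 dB.
Stage 2: below threshold (-34 ≤ -32); passes unchanged; output -34 dB.

-34 dB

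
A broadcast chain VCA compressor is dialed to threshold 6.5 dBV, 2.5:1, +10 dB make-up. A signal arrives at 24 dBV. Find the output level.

23.5 dBV

Overshoot: 24 − 6.5 = 17.5 dB.
2.5:1 compression reduces that to 17.5/2.5 = 7 dB over.
That puts the output at 13.5 dBV; make-up adds 10 dB, giving 23.5 dBV.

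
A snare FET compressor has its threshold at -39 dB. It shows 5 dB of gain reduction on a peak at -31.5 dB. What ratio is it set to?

Input overshoot = -31.5 − (-39) = 7.5 dB.
Output overshoot = 7.5 − 5 = 2.5 dB.
Ratio = input overshoot / output overshoot = 7.5 / 2.5 = 3.

3:1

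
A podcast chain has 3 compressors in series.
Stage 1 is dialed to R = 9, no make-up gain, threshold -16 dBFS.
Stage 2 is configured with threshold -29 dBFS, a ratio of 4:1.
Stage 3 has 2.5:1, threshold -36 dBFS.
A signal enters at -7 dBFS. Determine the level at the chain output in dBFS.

-31.8 dBFS

Stage 1: 9 dB above -16 dBFS, reduced 9:1 to 1 dB above → -15 dBFS.
Stage 2: overshoot 14 dB → 14/4 = 3.5 dB → -25.5 dBFS.
Stage 3: 10.5 dB above -36 dBFS, reduced 2.5:1 to 4.2 dB above → -31.8 dBFS.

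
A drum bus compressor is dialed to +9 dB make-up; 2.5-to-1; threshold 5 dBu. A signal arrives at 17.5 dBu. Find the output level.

19 dBu

The input is 12.5 dB above the 5 dBu threshold.
At 2.5:1 the overshoot is divided by 2.5, leaving 5 dB above threshold.
That puts the output at 10 dBu; make-up adds 9 dB, giving 19 dBu.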